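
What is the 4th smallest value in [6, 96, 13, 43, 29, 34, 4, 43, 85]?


Sort ascending: [4, 6, 13, 29, 34, 43, 43, 85, 96]
The 4th element (1-indexed) is at index 3.
Value = 29
Final answer: 29


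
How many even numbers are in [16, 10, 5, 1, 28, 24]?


Check each element:
  16 is even
  10 is even
  5 is odd
  1 is odd
  28 is even
  24 is even
Evens: [16, 10, 28, 24]
Count of evens = 4
Final answer: 4


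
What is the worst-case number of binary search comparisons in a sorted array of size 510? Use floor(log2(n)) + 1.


Binary search halves the search space each step.
Maximum comparisons = floor(log2(510)) + 1
log2(510) = 8.9944
floor(log2(510)) = 8, so 8 + 1 = 9
Final answer: 9


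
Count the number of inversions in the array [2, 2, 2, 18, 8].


For each element, count the later elements that are smaller than it:
  2 (index 0): smaller elements after it = [] -> 0
  2 (index 1): smaller elements after it = [] -> 0
  2 (index 2): smaller elements after it = [] -> 0
  18 (index 3): smaller elements after it = [8] -> 1
Total inversions = 0 + 0 + 0 + 1 = 1
Final answer: 1


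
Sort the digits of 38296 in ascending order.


The number 38296 has digits: 3, 8, 2, 9, 6
Sorted: 2, 3, 6, 8, 9
Joining the sorted digits gives the result.
Final answer: 23689


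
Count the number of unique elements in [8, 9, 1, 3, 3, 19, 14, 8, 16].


List all unique values:
Distinct values: [1, 3, 8, 9, 14, 16, 19]
Count = 7
Final answer: 7


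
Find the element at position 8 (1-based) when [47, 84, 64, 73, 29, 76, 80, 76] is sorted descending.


Sort descending: [84, 80, 76, 76, 73, 64, 47, 29]
The 8th element (1-indexed) is at index 7.
Value = 29
Final answer: 29


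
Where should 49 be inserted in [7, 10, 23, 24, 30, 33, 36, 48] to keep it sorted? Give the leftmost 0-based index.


List is sorted: [7, 10, 23, 24, 30, 33, 36, 48]
We need the leftmost position where 49 can be inserted, i.e. the first index whose element is >= 49 (or the end of the list if none is).
Binary search with low=0, high=8 (0-based indices):
  low=0, high=8, mid=4: a[4]=30 < 49, so low = 5
  low=5, high=8, mid=6: a[6]=36 < 49, so low = 7
  low=7, high=8, mid=7: a[7]=48 < 49, so low = 8
Now low = high = 8, so the insertion index is 8.
Final answer: 8


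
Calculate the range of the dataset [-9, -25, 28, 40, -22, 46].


Maximum value: 46
Minimum value: -25
Range = 46 - (-25) = 71
Final answer: 71


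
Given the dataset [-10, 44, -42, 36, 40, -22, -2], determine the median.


First, sort the list: [-42, -22, -10, -2, 36, 40, 44]
The list has 7 elements (odd count).
The middle index is 3 (0-based), and the element there is -2.
Final answer: -2


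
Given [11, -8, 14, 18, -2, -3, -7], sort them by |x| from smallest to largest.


Compute absolute values:
  |11| = 11
  |-8| = 8
  |14| = 14
  |18| = 18
  |-2| = 2
  |-3| = 3
  |-7| = 7
Absolute values in increasing order: 2 < 3 < 7 < 8 < 11 < 14 < 18
Listing the original numbers in that order gives the answer.
Final answer: [-2, -3, -7, -8, 11, 14, 18]


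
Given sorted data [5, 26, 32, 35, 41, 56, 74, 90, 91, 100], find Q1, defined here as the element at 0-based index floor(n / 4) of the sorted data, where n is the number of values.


The list has n = 10 elements.
Q1 index = floor(10 / 4) = floor(2.5) = 2
Counting from index 0 in the sorted data, the element at index 2 is 32.
Final answer: 32


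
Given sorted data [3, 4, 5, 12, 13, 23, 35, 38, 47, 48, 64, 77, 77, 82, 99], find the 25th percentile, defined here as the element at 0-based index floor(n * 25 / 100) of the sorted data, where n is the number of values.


The dataset has n = 15 elements.
Index = floor(15 * 25 / 100) = floor(375 / 100) = floor(3.75) = 3
Counting from index 0 in the sorted data, the element at index 3 is 12.
Final answer: 12


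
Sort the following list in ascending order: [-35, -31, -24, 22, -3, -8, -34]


Original list: [-35, -31, -24, 22, -3, -8, -34]
Repeatedly take the smallest remaining element:
  Remaining [-35, -31, -24, 22, -3, -8, -34] -> smallest is -35
  Remaining [-31, -24, 22, -3, -8, -34] -> smallest is -34
  Remaining [-31, -24, 22, -3, -8] -> smallest is -31
  Remaining [-24, 22, -3, -8] -> smallest is -24
  Remaining [22, -3, -8] -> smallest is -8
  Remaining [22, -3] -> smallest is -3
  Remaining [22] -> smallest is 22
Collecting the picks in order gives the sorted list.
Final answer: [-35, -34, -31, -24, -8, -3, 22]


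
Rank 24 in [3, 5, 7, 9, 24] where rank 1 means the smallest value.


Sort ascending: [3, 5, 7, 9, 24]
Find 24 in the sorted list.
24 is at position 5 (1-indexed).
Final answer: 5


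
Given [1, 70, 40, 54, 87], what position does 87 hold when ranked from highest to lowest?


Sort descending: [87, 70, 54, 40, 1]
Find 87 in the sorted list.
87 is at position 1.
Final answer: 1


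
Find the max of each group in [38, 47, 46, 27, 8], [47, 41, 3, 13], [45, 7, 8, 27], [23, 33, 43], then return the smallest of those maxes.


Find max of each group:
  Group 1: [38, 47, 46, 27, 8] -> max = 47
  Group 2: [47, 41, 3, 13] -> max = 47
  Group 3: [45, 7, 8, 27] -> max = 45
  Group 4: [23, 33, 43] -> max = 43
Maxes: [47, 47, 45, 43]
Minimum of maxes = 43
Final answer: 43


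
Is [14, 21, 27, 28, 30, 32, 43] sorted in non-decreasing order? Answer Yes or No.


Check consecutive pairs:
  14 <= 21? True
  21 <= 27? True
  27 <= 28? True
  28 <= 30? True
  30 <= 32? True
  32 <= 43? True
Every consecutive pair is in order, so the list is non-decreasing.
Final answer: Yes


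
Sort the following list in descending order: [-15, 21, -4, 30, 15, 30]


Original list: [-15, 21, -4, 30, 15, 30]
Repeatedly take the largest remaining element:
  Remaining [-15, 21, -4, 30, 15, 30] -> largest is 30
  Remaining [-15, 21, -4, 15, 30] -> largest is 30
  Remaining [-15, 21, -4, 15] -> largest is 21
  Remaining [-15, -4, 15] -> largest is 15
  Remaining [-15, -4] -> largest is -4
  Remaining [-15] -> largest is -15
Collecting the picks in order gives the descending list.
Final answer: [30, 30, 21, 15, -4, -15]


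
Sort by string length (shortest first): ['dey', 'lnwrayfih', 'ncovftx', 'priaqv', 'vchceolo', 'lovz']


Compute lengths:
  'dey' has length 3
  'lnwrayfih' has length 9
  'ncovftx' has length 7
  'priaqv' has length 6
  'vchceolo' has length 8
  'lovz' has length 4
Lengths in increasing order: 3 < 4 < 6 < 7 < 8 < 9
Listing the words in that order gives the answer.
Final answer: ['dey', 'lovz', 'priaqv', 'ncovftx', 'vchceolo', 'lnwrayfih']


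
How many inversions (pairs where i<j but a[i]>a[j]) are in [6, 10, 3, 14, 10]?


For each element, count the later elements that are smaller than it:
  6 (index 0): smaller elements after it = [3] -> 1
  10 (index 1): smaller elements after it = [3] -> 1
  3 (index 2): smaller elements after it = [] -> 0
  14 (index 3): smaller elements after it = [10] -> 1
Total inversions = 1 + 1 + 0 + 1 = 3
Final answer: 3


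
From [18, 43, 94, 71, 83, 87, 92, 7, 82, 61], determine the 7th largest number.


Sort descending: [94, 92, 87, 83, 82, 71, 61, 43, 18, 7]
The 7th element (1-indexed) is at index 6.
Value = 61
Final answer: 61


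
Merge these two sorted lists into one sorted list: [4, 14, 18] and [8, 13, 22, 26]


List A: [4, 14, 18]
List B: [8, 13, 22, 26]
Repeatedly compare the front elements and take the smaller:
  4 vs 8 -> take 4
  14 vs 8 -> take 8
  14 vs 13 -> take 13
  14 vs 22 -> take 14
  18 vs 22 -> take 18
  A is exhausted; append the rest of B: [22, 26]
Final answer: [4, 8, 13, 14, 18, 22, 26]


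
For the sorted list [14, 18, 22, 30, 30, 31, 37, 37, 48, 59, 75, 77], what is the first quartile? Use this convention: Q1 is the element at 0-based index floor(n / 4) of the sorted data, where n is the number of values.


The list has n = 12 elements.
Q1 index = floor(12 / 4) = floor(3) = 3
Counting from index 0 in the sorted data, the element at index 3 is 30.
Final answer: 30


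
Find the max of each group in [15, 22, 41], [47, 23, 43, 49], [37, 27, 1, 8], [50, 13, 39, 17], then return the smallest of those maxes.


Find max of each group:
  Group 1: [15, 22, 41] -> max = 41
  Group 2: [47, 23, 43, 49] -> max = 49
  Group 3: [37, 27, 1, 8] -> max = 37
  Group 4: [50, 13, 39, 17] -> max = 50
Maxes: [41, 49, 37, 50]
Minimum of maxes = 37
Final answer: 37


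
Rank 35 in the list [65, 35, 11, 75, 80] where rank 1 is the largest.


Sort descending: [80, 75, 65, 35, 11]
Find 35 in the sorted list.
35 is at position 4.
Final answer: 4


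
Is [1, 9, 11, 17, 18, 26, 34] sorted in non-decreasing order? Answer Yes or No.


Check consecutive pairs:
  1 <= 9? True
  9 <= 11? True
  11 <= 17? True
  17 <= 18? True
  18 <= 26? True
  26 <= 34? True
Every consecutive pair is in order, so the list is non-decreasing.
Final answer: Yes


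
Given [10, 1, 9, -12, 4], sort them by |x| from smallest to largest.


Compute absolute values:
  |10| = 10
  |1| = 1
  |9| = 9
  |-12| = 12
  |4| = 4
Absolute values in increasing order: 1 < 4 < 9 < 10 < 12
Listing the original numbers in that order gives the answer.
Final answer: [1, 4, 9, 10, -12]


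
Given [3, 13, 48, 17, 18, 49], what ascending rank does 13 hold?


Sort ascending: [3, 13, 17, 18, 48, 49]
Find 13 in the sorted list.
13 is at position 2 (1-indexed).
Final answer: 2


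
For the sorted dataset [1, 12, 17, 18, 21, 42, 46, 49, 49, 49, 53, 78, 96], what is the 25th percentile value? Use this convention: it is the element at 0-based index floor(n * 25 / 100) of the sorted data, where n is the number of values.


The dataset has n = 13 elements.
Index = floor(13 * 25 / 100) = floor(325 / 100) = floor(3.25) = 3
Counting from index 0 in the sorted data, the element at index 3 is 18.
Final answer: 18


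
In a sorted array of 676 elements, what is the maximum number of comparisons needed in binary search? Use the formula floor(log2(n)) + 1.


Binary search halves the search space each step.
Maximum comparisons = floor(log2(676)) + 1
log2(676) = 9.4009
floor(log2(676)) = 9, so 9 + 1 = 10
Final answer: 10


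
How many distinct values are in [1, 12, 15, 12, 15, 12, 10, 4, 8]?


List all unique values:
Distinct values: [1, 4, 8, 10, 12, 15]
Count = 6
Final answer: 6


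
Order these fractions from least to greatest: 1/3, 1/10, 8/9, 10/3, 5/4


Convert to decimal for comparison:
  1/3 = 0.3333
  1/10 = 0.1
  8/9 = 0.8889
  10/3 = 3.3333
  5/4 = 1.25
Decimals in increasing order: 0.1 < 0.3333 < 0.8889 < 1.25 < 3.3333
Writing each back as its fraction gives the sorted order.
Final answer: 1/10, 1/3, 8/9, 5/4, 10/3


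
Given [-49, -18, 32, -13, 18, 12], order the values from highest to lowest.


Original list: [-49, -18, 32, -13, 18, 12]
Repeatedly take the largest remaining element:
  Remaining [-49, -18, 32, -13, 18, 12] -> largest is 32
  Remaining [-49, -18, -13, 18, 12] -> largest is 18
  Remaining [-49, -18, -13, 12] -> largest is 12
  Remaining [-49, -18, -13] -> largest is -13
  Remaining [-49, -18] -> largest is -18
  Remaining [-49] -> largest is -49
Collecting the picks in order gives the descending list.
Final answer: [32, 18, 12, -13, -18, -49]


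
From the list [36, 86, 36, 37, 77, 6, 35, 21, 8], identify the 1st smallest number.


Sort ascending: [6, 8, 21, 35, 36, 36, 37, 77, 86]
The 1st element (1-indexed) is at index 0.
Value = 6
Final answer: 6


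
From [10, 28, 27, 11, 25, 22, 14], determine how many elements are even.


Check each element:
  10 is even
  28 is even
  27 is odd
  11 is odd
  25 is odd
  22 is even
  14 is even
Evens: [10, 28, 22, 14]
Count of evens = 4
Final answer: 4


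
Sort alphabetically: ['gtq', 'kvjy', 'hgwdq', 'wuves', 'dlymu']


Compare strings character by character (the first differing letter decides):
  'dlymu' < 'gtq' since 'd' < 'g' at position 1
  'gtq' < 'hgwdq' since 'g' < 'h' at position 1
  'hgwdq' < 'kvjy' since 'h' < 'k' at position 1
  'kvjy' < 'wuves' since 'k' < 'w' at position 1
Chaining these comparisons gives the alphabetical order.
Final answer: ['dlymu', 'gtq', 'hgwdq', 'kvjy', 'wuves']


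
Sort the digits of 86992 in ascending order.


The number 86992 has digits: 8, 6, 9, 9, 2
Sorted: 2, 6, 8, 9, 9
Joining the sorted digits gives the result.
Final answer: 26899


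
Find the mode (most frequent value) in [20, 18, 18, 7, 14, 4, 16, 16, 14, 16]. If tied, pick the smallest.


Count the frequency of each value:
  4 appears 1 time(s)
  7 appears 1 time(s)
  14 appears 2 time(s)
  16 appears 3 time(s)
  18 appears 2 time(s)
  20 appears 1 time(s)
Maximum frequency is 3.
Only 16 reaches that frequency, so it is the mode.
Final answer: 16


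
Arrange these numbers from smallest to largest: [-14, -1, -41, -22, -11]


Original list: [-14, -1, -41, -22, -11]
Repeatedly take the smallest remaining element:
  Remaining [-14, -1, -41, -22, -11] -> smallest is -41
  Remaining [-14, -1, -22, -11] -> smallest is -22
  Remaining [-14, -1, -11] -> smallest is -14
  Remaining [-1, -11] -> smallest is -11
  Remaining [-1] -> smallest is -1
Collecting the picks in order gives the sorted list.
Final answer: [-41, -22, -14, -11, -1]


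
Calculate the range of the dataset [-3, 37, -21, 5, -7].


Maximum value: 37
Minimum value: -21
Range = 37 - (-21) = 58
Final answer: 58


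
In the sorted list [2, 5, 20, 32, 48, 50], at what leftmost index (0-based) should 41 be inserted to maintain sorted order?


List is sorted: [2, 5, 20, 32, 48, 50]
We need the leftmost position where 41 can be inserted, i.e. the first index whose element is >= 41 (or the end of the list if none is).
Binary search with low=0, high=6 (0-based indices):
  low=0, high=6, mid=3: a[3]=32 < 41, so low = 4
  low=4, high=6, mid=5: a[5]=50 >= 41, so high = 5
  low=4, high=5, mid=4: a[4]=48 >= 41, so high = 4
Now low = high = 4, so the insertion index is 4.
Final answer: 4


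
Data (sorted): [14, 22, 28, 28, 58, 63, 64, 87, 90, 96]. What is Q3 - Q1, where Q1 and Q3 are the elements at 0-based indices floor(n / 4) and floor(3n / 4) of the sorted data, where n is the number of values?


The data has n = 10 elements.
Q1 index = floor(10 / 4) = floor(2.5) = 2; Q3 index = floor(3 * 10 / 4) = floor(7.5) = 7
Q1 = element at index 2 = 28
Q3 = element at index 7 = 87
IQR = 87 - 28 = 59
Final answer: 59


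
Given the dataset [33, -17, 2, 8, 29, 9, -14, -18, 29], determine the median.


First, sort the list: [-18, -17, -14, 2, 8, 9, 29, 29, 33]
The list has 9 elements (odd count).
The middle index is 4 (0-based), and the element there is 8.
Final answer: 8


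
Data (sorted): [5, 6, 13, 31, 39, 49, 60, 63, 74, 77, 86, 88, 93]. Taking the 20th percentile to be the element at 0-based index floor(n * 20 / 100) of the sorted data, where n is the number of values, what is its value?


The dataset has n = 13 elements.
Index = floor(13 * 20 / 100) = floor(260 / 100) = floor(2.6) = 2
Counting from index 0 in the sorted data, the element at index 2 is 13.
Final answer: 13


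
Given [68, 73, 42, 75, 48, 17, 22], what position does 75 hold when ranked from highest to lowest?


Sort descending: [75, 73, 68, 48, 42, 22, 17]
Find 75 in the sorted list.
75 is at position 1.
Final answer: 1


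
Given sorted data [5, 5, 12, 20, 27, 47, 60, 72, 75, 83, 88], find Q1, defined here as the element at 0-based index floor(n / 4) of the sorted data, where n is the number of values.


The list has n = 11 elements.
Q1 index = floor(11 / 4) = floor(2.75) = 2
Counting from index 0 in the sorted data, the element at index 2 is 12.
Final answer: 12


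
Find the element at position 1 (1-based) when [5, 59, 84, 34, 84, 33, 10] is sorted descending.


Sort descending: [84, 84, 59, 34, 33, 10, 5]
The 1st element (1-indexed) is at index 0.
Value = 84
Final answer: 84


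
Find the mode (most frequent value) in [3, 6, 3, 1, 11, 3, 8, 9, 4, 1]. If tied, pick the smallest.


Count the frequency of each value:
  1 appears 2 time(s)
  3 appears 3 time(s)
  4 appears 1 time(s)
  6 appears 1 time(s)
  8 appears 1 time(s)
  9 appears 1 time(s)
  11 appears 1 time(s)
Maximum frequency is 3.
Only 3 reaches that frequency, so it is the mode.
Final answer: 3


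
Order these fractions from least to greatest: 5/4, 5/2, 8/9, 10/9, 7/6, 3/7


Convert to decimal for comparison:
  5/4 = 1.25
  5/2 = 2.5
  8/9 = 0.8889
  10/9 = 1.1111
  7/6 = 1.1667
  3/7 = 0.4286
Decimals in increasing order: 0.4286 < 0.8889 < 1.1111 < 1.1667 < 1.25 < 2.5
Writing each back as its fraction gives the sorted order.
Final answer: 3/7, 8/9, 10/9, 7/6, 5/4, 5/2


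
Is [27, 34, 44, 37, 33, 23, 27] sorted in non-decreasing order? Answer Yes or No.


Check consecutive pairs:
  27 <= 34? True
  34 <= 44? True
  44 <= 37? False
  37 <= 33? False
  33 <= 23? False
  23 <= 27? True
3 consecutive pair(s) are out of order, so the list is not sorted.
Final answer: No


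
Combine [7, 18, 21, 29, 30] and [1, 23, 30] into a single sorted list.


List A: [7, 18, 21, 29, 30]
List B: [1, 23, 30]
Repeatedly compare the front elements and take the smaller:
  7 vs 1 -> take 1
  7 vs 23 -> take 7
  18 vs 23 -> take 18
  21 vs 23 -> take 21
  29 vs 23 -> take 23
  29 vs 30 -> take 29
  30 vs 30 -> take 30
  A is exhausted; append the rest of B: [30]
Final answer: [1, 7, 18, 21, 23, 29, 30, 30]


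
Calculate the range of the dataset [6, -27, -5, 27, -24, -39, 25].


Maximum value: 27
Minimum value: -39
Range = 27 - (-39) = 66
Final answer: 66


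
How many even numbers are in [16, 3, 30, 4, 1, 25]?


Check each element:
  16 is even
  3 is odd
  30 is even
  4 is even
  1 is odd
  25 is odd
Evens: [16, 30, 4]
Count of evens = 3
Final answer: 3


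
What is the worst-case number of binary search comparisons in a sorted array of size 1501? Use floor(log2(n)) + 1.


Binary search halves the search space each step.
Maximum comparisons = floor(log2(1501)) + 1
log2(1501) = 10.5517
floor(log2(1501)) = 10, so 10 + 1 = 11
Final answer: 11


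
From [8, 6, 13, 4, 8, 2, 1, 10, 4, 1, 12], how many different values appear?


List all unique values:
Distinct values: [1, 2, 4, 6, 8, 10, 12, 13]
Count = 8
Final answer: 8


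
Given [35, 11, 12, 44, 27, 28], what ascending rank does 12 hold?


Sort ascending: [11, 12, 27, 28, 35, 44]
Find 12 in the sorted list.
12 is at position 2 (1-indexed).
Final answer: 2


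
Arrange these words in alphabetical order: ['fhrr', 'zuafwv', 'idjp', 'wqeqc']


Compare strings character by character (the first differing letter decides):
  'fhrr' < 'idjp' since 'f' < 'i' at position 1
  'idjp' < 'wqeqc' since 'i' < 'w' at position 1
  'wqeqc' < 'zuafwv' since 'w' < 'z' at position 1
Chaining these comparisons gives the alphabetical order.
Final answer: ['fhrr', 'idjp', 'wqeqc', 'zuafwv']


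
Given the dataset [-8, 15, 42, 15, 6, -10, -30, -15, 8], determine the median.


First, sort the list: [-30, -15, -10, -8, 6, 8, 15, 15, 42]
The list has 9 elements (odd count).
The middle index is 4 (0-based), and the element there is 6.
Final answer: 6


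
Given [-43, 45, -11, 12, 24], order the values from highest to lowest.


Original list: [-43, 45, -11, 12, 24]
Repeatedly take the largest remaining element:
  Remaining [-43, 45, -11, 12, 24] -> largest is 45
  Remaining [-43, -11, 12, 24] -> largest is 24
  Remaining [-43, -11, 12] -> largest is 12
  Remaining [-43, -11] -> largest is -11
  Remaining [-43] -> largest is -43
Collecting the picks in order gives the descending list.
Final answer: [45, 24, 12, -11, -43]


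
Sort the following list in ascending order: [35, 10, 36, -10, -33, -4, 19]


Original list: [35, 10, 36, -10, -33, -4, 19]
Repeatedly take the smallest remaining element:
  Remaining [35, 10, 36, -10, -33, -4, 19] -> smallest is -33
  Remaining [35, 10, 36, -10, -4, 19] -> smallest is -10
  Remaining [35, 10, 36, -4, 19] -> smallest is -4
  Remaining [35, 10, 36, 19] -> smallest is 10
  Remaining [35, 36, 19] -> smallest is 19
  Remaining [35, 36] -> smallest is 35
  Remaining [36] -> smallest is 36
Collecting the picks in order gives the sorted list.
Final answer: [-33, -10, -4, 10, 19, 35, 36]


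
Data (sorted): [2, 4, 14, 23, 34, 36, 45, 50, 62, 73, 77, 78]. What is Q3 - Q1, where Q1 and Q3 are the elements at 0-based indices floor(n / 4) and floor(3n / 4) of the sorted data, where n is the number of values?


The data has n = 12 elements.
Q1 index = floor(12 / 4) = floor(3) = 3; Q3 index = floor(3 * 12 / 4) = floor(9) = 9
Q1 = element at index 3 = 23
Q3 = element at index 9 = 73
IQR = 73 - 23 = 50
Final answer: 50


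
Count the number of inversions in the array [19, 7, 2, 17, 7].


For each element, count the later elements that are smaller than it:
  19 (index 0): smaller elements after it = [7, 2, 17, 7] -> 4
  7 (index 1): smaller elements after it = [2] -> 1
  2 (index 2): smaller elements after it = [] -> 0
  17 (index 3): smaller elements after it = [7] -> 1
Total inversions = 4 + 1 + 0 + 1 = 6
Final answer: 6


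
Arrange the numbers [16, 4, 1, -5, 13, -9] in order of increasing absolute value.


Compute absolute values:
  |16| = 16
  |4| = 4
  |1| = 1
  |-5| = 5
  |13| = 13
  |-9| = 9
Absolute values in increasing order: 1 < 4 < 5 < 9 < 13 < 16
Listing the original numbers in that order gives the answer.
Final answer: [1, 4, -5, -9, 13, 16]


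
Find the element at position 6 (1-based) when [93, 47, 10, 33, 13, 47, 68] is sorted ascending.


Sort ascending: [10, 13, 33, 47, 47, 68, 93]
The 6th element (1-indexed) is at index 5.
Value = 68
Final answer: 68


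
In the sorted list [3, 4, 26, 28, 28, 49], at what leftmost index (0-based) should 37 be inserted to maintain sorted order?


List is sorted: [3, 4, 26, 28, 28, 49]
We need the leftmost position where 37 can be inserted, i.e. the first index whose element is >= 37 (or the end of the list if none is).
Binary search with low=0, high=6 (0-based indices):
  low=0, high=6, mid=3: a[3]=28 < 37, so low = 4
  low=4, high=6, mid=5: a[5]=49 >= 37, so high = 5
  low=4, high=5, mid=4: a[4]=28 < 37, so low = 5
Now low = high = 5, so the insertion index is 5.
Final answer: 5


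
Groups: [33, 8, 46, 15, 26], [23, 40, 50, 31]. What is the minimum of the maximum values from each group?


Find max of each group:
  Group 1: [33, 8, 46, 15, 26] -> max = 46
  Group 2: [23, 40, 50, 31] -> max = 50
Maxes: [46, 50]
Minimum of maxes = 46
Final answer: 46


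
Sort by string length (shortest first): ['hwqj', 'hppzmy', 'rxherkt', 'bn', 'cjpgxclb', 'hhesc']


Compute lengths:
  'hwqj' has length 4
  'hppzmy' has length 6
  'rxherkt' has length 7
  'bn' has length 2
  'cjpgxclb' has length 8
  'hhesc' has length 5
Lengths in increasing order: 2 < 4 < 5 < 6 < 7 < 8
Listing the words in that order gives the answer.
Final answer: ['bn', 'hwqj', 'hhesc', 'hppzmy', 'rxherkt', 'cjpgxclb']


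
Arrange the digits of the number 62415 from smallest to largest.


The number 62415 has digits: 6, 2, 4, 1, 5
Sorted: 1, 2, 4, 5, 6
Joining the sorted digits gives the result.
Final answer: 12456


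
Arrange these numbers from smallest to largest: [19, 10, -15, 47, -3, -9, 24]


Original list: [19, 10, -15, 47, -3, -9, 24]
Repeatedly take the smallest remaining element:
  Remaining [19, 10, -15, 47, -3, -9, 24] -> smallest is -15
  Remaining [19, 10, 47, -3, -9, 24] -> smallest is -9
  Remaining [19, 10, 47, -3, 24] -> smallest is -3
  Remaining [19, 10, 47, 24] -> smallest is 10
  Remaining [19, 47, 24] -> smallest is 19
  Remaining [47, 24] -> smallest is 24
  Remaining [47] -> smallest is 47
Collecting the picks in order gives the sorted list.
Final answer: [-15, -9, -3, 10, 19, 24, 47]


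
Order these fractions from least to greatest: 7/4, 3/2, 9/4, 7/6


Convert to decimal for comparison:
  7/4 = 1.75
  3/2 = 1.5
  9/4 = 2.25
  7/6 = 1.1667
Decimals in increasing order: 1.1667 < 1.5 < 1.75 < 2.25
Writing each back as its fraction gives the sorted order.
Final answer: 7/6, 3/2, 7/4, 9/4


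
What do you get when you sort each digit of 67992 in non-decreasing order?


The number 67992 has digits: 6, 7, 9, 9, 2
Sorted: 2, 6, 7, 9, 9
Joining the sorted digits gives the result.
Final answer: 26799


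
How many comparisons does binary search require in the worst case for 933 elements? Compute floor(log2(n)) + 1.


Binary search halves the search space each step.
Maximum comparisons = floor(log2(933)) + 1
log2(933) = 9.8657
floor(log2(933)) = 9, so 9 + 1 = 10
Final answer: 10


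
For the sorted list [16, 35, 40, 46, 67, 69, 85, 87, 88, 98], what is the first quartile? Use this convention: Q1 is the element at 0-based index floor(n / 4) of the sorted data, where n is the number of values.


The list has n = 10 elements.
Q1 index = floor(10 / 4) = floor(2.5) = 2
Counting from index 0 in the sorted data, the element at index 2 is 40.
Final answer: 40


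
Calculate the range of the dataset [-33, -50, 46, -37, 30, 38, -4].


Maximum value: 46
Minimum value: -50
Range = 46 - (-50) = 96
Final answer: 96


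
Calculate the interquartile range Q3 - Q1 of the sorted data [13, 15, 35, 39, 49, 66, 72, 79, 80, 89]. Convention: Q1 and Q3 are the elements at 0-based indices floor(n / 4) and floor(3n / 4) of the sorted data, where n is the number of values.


The data has n = 10 elements.
Q1 index = floor(10 / 4) = floor(2.5) = 2; Q3 index = floor(3 * 10 / 4) = floor(7.5) = 7
Q1 = element at index 2 = 35
Q3 = element at index 7 = 79
IQR = 79 - 35 = 44
Final answer: 44


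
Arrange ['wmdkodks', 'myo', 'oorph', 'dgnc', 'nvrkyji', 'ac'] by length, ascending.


Compute lengths:
  'wmdkodks' has length 8
  'myo' has length 3
  'oorph' has length 5
  'dgnc' has length 4
  'nvrkyji' has length 7
  'ac' has length 2
Lengths in increasing order: 2 < 3 < 4 < 5 < 7 < 8
Listing the words in that order gives the answer.
Final answer: ['ac', 'myo', 'dgnc', 'oorph', 'nvrkyji', 'wmdkodks']


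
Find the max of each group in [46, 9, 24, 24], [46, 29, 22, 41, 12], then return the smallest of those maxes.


Find max of each group:
  Group 1: [46, 9, 24, 24] -> max = 46
  Group 2: [46, 29, 22, 41, 12] -> max = 46
Maxes: [46, 46]
Minimum of maxes = 46
Final answer: 46


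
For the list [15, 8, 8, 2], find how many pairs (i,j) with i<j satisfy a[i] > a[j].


For each element, count the later elements that are smaller than it:
  15 (index 0): smaller elements after it = [8, 8, 2] -> 3
  8 (index 1): smaller elements after it = [2] -> 1
  8 (index 2): smaller elements after it = [2] -> 1
Total inversions = 3 + 1 + 1 = 5
Final answer: 5


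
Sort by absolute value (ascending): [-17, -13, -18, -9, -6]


Compute absolute values:
  |-17| = 17
  |-13| = 13
  |-18| = 18
  |-9| = 9
  |-6| = 6
Absolute values in increasing order: 6 < 9 < 13 < 17 < 18
Listing the original numbers in that order gives the answer.
Final answer: [-6, -9, -13, -17, -18]


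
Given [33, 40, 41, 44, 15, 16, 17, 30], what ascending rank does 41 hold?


Sort ascending: [15, 16, 17, 30, 33, 40, 41, 44]
Find 41 in the sorted list.
41 is at position 7 (1-indexed).
Final answer: 7


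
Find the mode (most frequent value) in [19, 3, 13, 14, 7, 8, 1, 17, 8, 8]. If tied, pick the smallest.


Count the frequency of each value:
  1 appears 1 time(s)
  3 appears 1 time(s)
  7 appears 1 time(s)
  8 appears 3 time(s)
  13 appears 1 time(s)
  14 appears 1 time(s)
  17 appears 1 time(s)
  19 appears 1 time(s)
Maximum frequency is 3.
Only 8 reaches that frequency, so it is the mode.
Final answer: 8


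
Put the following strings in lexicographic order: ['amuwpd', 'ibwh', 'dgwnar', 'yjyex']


Compare strings character by character (the first differing letter decides):
  'amuwpd' < 'dgwnar' since 'a' < 'd' at position 1
  'dgwnar' < 'ibwh' since 'd' < 'i' at position 1
  'ibwh' < 'yjyex' since 'i' < 'y' at position 1
Chaining these comparisons gives the alphabetical order.
Final answer: ['amuwpd', 'dgwnar', 'ibwh', 'yjyex']


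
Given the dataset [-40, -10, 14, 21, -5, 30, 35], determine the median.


First, sort the list: [-40, -10, -5, 14, 21, 30, 35]
The list has 7 elements (odd count).
The middle index is 3 (0-based), and the element there is 14.
Final answer: 14


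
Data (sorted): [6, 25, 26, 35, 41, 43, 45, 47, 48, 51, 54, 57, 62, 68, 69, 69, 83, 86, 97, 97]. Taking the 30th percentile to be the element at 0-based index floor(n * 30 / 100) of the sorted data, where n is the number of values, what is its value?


The dataset has n = 20 elements.
Index = floor(20 * 30 / 100) = floor(600 / 100) = floor(6) = 6
Counting from index 0 in the sorted data, the element at index 6 is 45.
Final answer: 45


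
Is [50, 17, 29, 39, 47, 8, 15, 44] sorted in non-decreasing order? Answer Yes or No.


Check consecutive pairs:
  50 <= 17? False
  17 <= 29? True
  29 <= 39? True
  39 <= 47? True
  47 <= 8? False
  8 <= 15? True
  15 <= 44? True
2 consecutive pair(s) are out of order, so the list is not sorted.
Final answer: No


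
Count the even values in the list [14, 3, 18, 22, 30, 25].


Check each element:
  14 is even
  3 is odd
  18 is even
  22 is even
  30 is even
  25 is odd
Evens: [14, 18, 22, 30]
Count of evens = 4
Final answer: 4


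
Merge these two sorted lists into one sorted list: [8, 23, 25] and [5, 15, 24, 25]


List A: [8, 23, 25]
List B: [5, 15, 24, 25]
Repeatedly compare the front elements and take the smaller:
  8 vs 5 -> take 5
  8 vs 15 -> take 8
  23 vs 15 -> take 15
  23 vs 24 -> take 23
  25 vs 24 -> take 24
  25 vs 25 -> take 25
  A is exhausted; append the rest of B: [25]
Final answer: [5, 8, 15, 23, 24, 25, 25]


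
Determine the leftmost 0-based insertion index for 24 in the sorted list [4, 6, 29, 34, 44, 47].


List is sorted: [4, 6, 29, 34, 44, 47]
We need the leftmost position where 24 can be inserted, i.e. the first index whose element is >= 24 (or the end of the list if none is).
Binary search with low=0, high=6 (0-based indices):
  low=0, high=6, mid=3: a[3]=34 >= 24, so high = 3
  low=0, high=3, mid=1: a[1]=6 < 24, so low = 2
  low=2, high=3, mid=2: a[2]=29 >= 24, so high = 2
Now low = high = 2, so the insertion index is 2.
Final answer: 2


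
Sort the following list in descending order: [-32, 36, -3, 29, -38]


Original list: [-32, 36, -3, 29, -38]
Repeatedly take the largest remaining element:
  Remaining [-32, 36, -3, 29, -38] -> largest is 36
  Remaining [-32, -3, 29, -38] -> largest is 29
  Remaining [-32, -3, -38] -> largest is -3
  Remaining [-32, -38] -> largest is -32
  Remaining [-38] -> largest is -38
Collecting the picks in order gives the descending list.
Final answer: [36, 29, -3, -32, -38]


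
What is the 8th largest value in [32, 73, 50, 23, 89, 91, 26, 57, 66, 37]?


Sort descending: [91, 89, 73, 66, 57, 50, 37, 32, 26, 23]
The 8th element (1-indexed) is at index 7.
Value = 32
Final answer: 32


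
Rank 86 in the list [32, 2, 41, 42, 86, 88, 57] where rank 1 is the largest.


Sort descending: [88, 86, 57, 42, 41, 32, 2]
Find 86 in the sorted list.
86 is at position 2.
Final answer: 2


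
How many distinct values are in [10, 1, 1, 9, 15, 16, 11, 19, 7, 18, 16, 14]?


List all unique values:
Distinct values: [1, 7, 9, 10, 11, 14, 15, 16, 18, 19]
Count = 10
Final answer: 10


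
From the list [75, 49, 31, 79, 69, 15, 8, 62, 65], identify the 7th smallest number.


Sort ascending: [8, 15, 31, 49, 62, 65, 69, 75, 79]
The 7th element (1-indexed) is at index 6.
Value = 69
Final answer: 69


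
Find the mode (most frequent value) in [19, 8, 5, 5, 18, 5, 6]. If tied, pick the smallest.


Count the frequency of each value:
  5 appears 3 time(s)
  6 appears 1 time(s)
  8 appears 1 time(s)
  18 appears 1 time(s)
  19 appears 1 time(s)
Maximum frequency is 3.
Only 5 reaches that frequency, so it is the mode.
Final answer: 5


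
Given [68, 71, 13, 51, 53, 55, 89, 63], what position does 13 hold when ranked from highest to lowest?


Sort descending: [89, 71, 68, 63, 55, 53, 51, 13]
Find 13 in the sorted list.
13 is at position 8.
Final answer: 8


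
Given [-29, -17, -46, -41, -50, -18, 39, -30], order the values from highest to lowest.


Original list: [-29, -17, -46, -41, -50, -18, 39, -30]
Repeatedly take the largest remaining element:
  Remaining [-29, -17, -46, -41, -50, -18, 39, -30] -> largest is 39
  Remaining [-29, -17, -46, -41, -50, -18, -30] -> largest is -17
  Remaining [-29, -46, -41, -50, -18, -30] -> largest is -18
  Remaining [-29, -46, -41, -50, -30] -> largest is -29
  Remaining [-46, -41, -50, -30] -> largest is -30
  Remaining [-46, -41, -50] -> largest is -41
  Remaining [-46, -50] -> largest is -46
  Remaining [-50] -> largest is -50
Collecting the picks in order gives the descending list.
Final answer: [39, -17, -18, -29, -30, -41, -46, -50]


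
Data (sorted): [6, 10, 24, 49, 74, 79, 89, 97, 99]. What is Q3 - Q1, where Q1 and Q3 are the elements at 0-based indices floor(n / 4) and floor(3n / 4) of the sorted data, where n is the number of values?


The data has n = 9 elements.
Q1 index = floor(9 / 4) = floor(2.25) = 2; Q3 index = floor(3 * 9 / 4) = floor(6.75) = 6
Q1 = element at index 2 = 24
Q3 = element at index 6 = 89
IQR = 89 - 24 = 65
Final answer: 65


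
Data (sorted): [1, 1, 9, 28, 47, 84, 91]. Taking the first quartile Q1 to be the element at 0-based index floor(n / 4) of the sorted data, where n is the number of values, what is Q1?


The list has n = 7 elements.
Q1 index = floor(7 / 4) = floor(1.75) = 1
Counting from index 0 in the sorted data, the element at index 1 is 1.
Final answer: 1


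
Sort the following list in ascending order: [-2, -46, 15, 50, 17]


Original list: [-2, -46, 15, 50, 17]
Repeatedly take the smallest remaining element:
  Remaining [-2, -46, 15, 50, 17] -> smallest is -46
  Remaining [-2, 15, 50, 17] -> smallest is -2
  Remaining [15, 50, 17] -> smallest is 15
  Remaining [50, 17] -> smallest is 17
  Remaining [50] -> smallest is 50
Collecting the picks in order gives the sorted list.
Final answer: [-46, -2, 15, 17, 50]


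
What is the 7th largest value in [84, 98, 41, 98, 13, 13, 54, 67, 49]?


Sort descending: [98, 98, 84, 67, 54, 49, 41, 13, 13]
The 7th element (1-indexed) is at index 6.
Value = 41
Final answer: 41


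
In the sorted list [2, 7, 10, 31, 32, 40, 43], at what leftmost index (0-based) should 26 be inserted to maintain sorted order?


List is sorted: [2, 7, 10, 31, 32, 40, 43]
We need the leftmost position where 26 can be inserted, i.e. the first index whose element is >= 26 (or the end of the list if none is).
Binary search with low=0, high=7 (0-based indices):
  low=0, high=7, mid=3: a[3]=31 >= 26, so high = 3
  low=0, high=3, mid=1: a[1]=7 < 26, so low = 2
  low=2, high=3, mid=2: a[2]=10 < 26, so low = 3
Now low = high = 3, so the insertion index is 3.
Final answer: 3


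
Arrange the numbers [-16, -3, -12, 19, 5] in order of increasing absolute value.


Compute absolute values:
  |-16| = 16
  |-3| = 3
  |-12| = 12
  |19| = 19
  |5| = 5
Absolute values in increasing order: 3 < 5 < 12 < 16 < 19
Listing the original numbers in that order gives the answer.
Final answer: [-3, 5, -12, -16, 19]


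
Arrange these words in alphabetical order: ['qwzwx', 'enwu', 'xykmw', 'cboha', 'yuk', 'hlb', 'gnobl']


Compare strings character by character (the first differing letter decides):
  'cboha' < 'enwu' since 'c' < 'e' at position 1
  'enwu' < 'gnobl' since 'e' < 'g' at position 1
  'gnobl' < 'hlb' since 'g' < 'h' at position 1
  'hlb' < 'qwzwx' since 'h' < 'q' at position 1
  'qwzwx' < 'xykmw' since 'q' < 'x' at position 1
  'xykmw' < 'yuk' since 'x' < 'y' at position 1
Chaining these comparisons gives the alphabetical order.
Final answer: ['cboha', 'enwu', 'gnobl', 'hlb', 'qwzwx', 'xykmw', 'yuk']


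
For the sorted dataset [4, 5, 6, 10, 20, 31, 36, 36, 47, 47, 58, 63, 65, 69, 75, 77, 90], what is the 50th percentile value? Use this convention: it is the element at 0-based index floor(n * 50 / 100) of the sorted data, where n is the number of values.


The dataset has n = 17 elements.
Index = floor(17 * 50 / 100) = floor(850 / 100) = floor(8.5) = 8
Counting from index 0 in the sorted data, the element at index 8 is 47.
Final answer: 47


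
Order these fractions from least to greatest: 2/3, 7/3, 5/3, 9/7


Convert to decimal for comparison:
  2/3 = 0.6667
  7/3 = 2.3333
  5/3 = 1.6667
  9/7 = 1.2857
Decimals in increasing order: 0.6667 < 1.2857 < 1.6667 < 2.3333
Writing each back as its fraction gives the sorted order.
Final answer: 2/3, 9/7, 5/3, 7/3


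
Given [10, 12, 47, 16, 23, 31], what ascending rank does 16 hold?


Sort ascending: [10, 12, 16, 23, 31, 47]
Find 16 in the sorted list.
16 is at position 3 (1-indexed).
Final answer: 3


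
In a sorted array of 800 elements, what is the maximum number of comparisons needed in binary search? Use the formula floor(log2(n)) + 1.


Binary search halves the search space each step.
Maximum comparisons = floor(log2(800)) + 1
log2(800) = 9.6439
floor(log2(800)) = 9, so 9 + 1 = 10
Final answer: 10


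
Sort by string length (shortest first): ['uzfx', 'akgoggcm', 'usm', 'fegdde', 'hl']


Compute lengths:
  'uzfx' has length 4
  'akgoggcm' has length 8
  'usm' has length 3
  'fegdde' has length 6
  'hl' has length 2
Lengths in increasing order: 2 < 3 < 4 < 6 < 8
Listing the words in that order gives the answer.
Final answer: ['hl', 'usm', 'uzfx', 'fegdde', 'akgoggcm']


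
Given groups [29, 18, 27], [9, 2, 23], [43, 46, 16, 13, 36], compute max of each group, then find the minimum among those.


Find max of each group:
  Group 1: [29, 18, 27] -> max = 29
  Group 2: [9, 2, 23] -> max = 23
  Group 3: [43, 46, 16, 13, 36] -> max = 46
Maxes: [29, 23, 46]
Minimum of maxes = 23
Final answer: 23


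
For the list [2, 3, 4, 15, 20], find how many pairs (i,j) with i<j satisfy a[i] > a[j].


For each element, count the later elements that are smaller than it:
  2 (index 0): smaller elements after it = [] -> 0
  3 (index 1): smaller elements after it = [] -> 0
  4 (index 2): smaller elements after it = [] -> 0
  15 (index 3): smaller elements after it = [] -> 0
Total inversions = 0 + 0 + 0 + 0 = 0
Final answer: 0


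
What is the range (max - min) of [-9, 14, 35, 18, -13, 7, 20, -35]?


Maximum value: 35
Minimum value: -35
Range = 35 - (-35) = 70
Final answer: 70


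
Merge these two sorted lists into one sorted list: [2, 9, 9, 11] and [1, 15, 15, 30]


List A: [2, 9, 9, 11]
List B: [1, 15, 15, 30]
Repeatedly compare the front elements and take the smaller:
  2 vs 1 -> take 1
  2 vs 15 -> take 2
  9 vs 15 -> take 9
  9 vs 15 -> take 9
  11 vs 15 -> take 11
  A is exhausted; append the rest of B: [15, 15, 30]
Final answer: [1, 2, 9, 9, 11, 15, 15, 30]


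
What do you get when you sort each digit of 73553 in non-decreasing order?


The number 73553 has digits: 7, 3, 5, 5, 3
Sorted: 3, 3, 5, 5, 7
Joining the sorted digits gives the result.
Final answer: 33557


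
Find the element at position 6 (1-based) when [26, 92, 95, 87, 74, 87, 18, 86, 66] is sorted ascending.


Sort ascending: [18, 26, 66, 74, 86, 87, 87, 92, 95]
The 6th element (1-indexed) is at index 5.
Value = 87
Final answer: 87


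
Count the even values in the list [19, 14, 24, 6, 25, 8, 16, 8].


Check each element:
  19 is odd
  14 is even
  24 is even
  6 is even
  25 is odd
  8 is even
  16 is even
  8 is even
Evens: [14, 24, 6, 8, 16, 8]
Count of evens = 6
Final answer: 6


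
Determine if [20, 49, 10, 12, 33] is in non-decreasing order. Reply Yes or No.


Check consecutive pairs:
  20 <= 49? True
  49 <= 10? False
  10 <= 12? True
  12 <= 33? True
1 consecutive pair(s) are out of order, so the list is not sorted.
Final answer: No


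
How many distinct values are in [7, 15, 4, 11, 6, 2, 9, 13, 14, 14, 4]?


List all unique values:
Distinct values: [2, 4, 6, 7, 9, 11, 13, 14, 15]
Count = 9
Final answer: 9


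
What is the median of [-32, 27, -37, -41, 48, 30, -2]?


First, sort the list: [-41, -37, -32, -2, 27, 30, 48]
The list has 7 elements (odd count).
The middle index is 3 (0-based), and the element there is -2.
Final answer: -2
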